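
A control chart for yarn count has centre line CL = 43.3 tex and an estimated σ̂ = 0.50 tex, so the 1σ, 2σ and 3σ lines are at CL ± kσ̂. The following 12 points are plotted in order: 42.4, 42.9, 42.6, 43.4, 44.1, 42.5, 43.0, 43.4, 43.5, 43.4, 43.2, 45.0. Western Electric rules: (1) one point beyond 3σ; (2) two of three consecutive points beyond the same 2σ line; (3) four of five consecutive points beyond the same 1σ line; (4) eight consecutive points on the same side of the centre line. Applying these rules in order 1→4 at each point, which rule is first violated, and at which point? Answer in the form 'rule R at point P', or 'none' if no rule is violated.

Zone of each point (C = within 1σ̂, B = 1σ̂–2σ̂, A = 2σ̂–3σ̂, * = beyond 3σ̂; sign = side of CL): 1:-B, 2:-C, 3:-B, 4:+C, 5:+B, 6:-B, 7:-C, 8:+C, 9:+C, 10:+C, 11:-C, 12:+*
Rule 1 (one point beyond the 3σ limits) is satisfied at point 12.

rule 1 at point 12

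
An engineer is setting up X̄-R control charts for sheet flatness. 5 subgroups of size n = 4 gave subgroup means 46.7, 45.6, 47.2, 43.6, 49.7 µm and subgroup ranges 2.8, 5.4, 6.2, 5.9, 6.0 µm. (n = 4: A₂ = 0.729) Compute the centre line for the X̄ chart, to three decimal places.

X̄̄ = (46.7 + 45.6 + 47.2 + 43.6 + 49.7) / 5 = 232.8000 / 5 = 46.5600
CL = X̄̄ = 46.5600

46.560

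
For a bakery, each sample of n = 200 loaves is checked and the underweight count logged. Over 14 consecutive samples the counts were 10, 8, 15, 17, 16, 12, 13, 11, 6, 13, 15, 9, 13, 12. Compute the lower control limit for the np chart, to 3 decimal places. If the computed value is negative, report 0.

2.011

p̄ = Σdᵢ / (k·n) = 170 / (14 × 200) = 0.06071
LCL = np̄ − 3·√(np̄(1−p̄)) = 12.1429 − 3 × 3.3772 = 2.0112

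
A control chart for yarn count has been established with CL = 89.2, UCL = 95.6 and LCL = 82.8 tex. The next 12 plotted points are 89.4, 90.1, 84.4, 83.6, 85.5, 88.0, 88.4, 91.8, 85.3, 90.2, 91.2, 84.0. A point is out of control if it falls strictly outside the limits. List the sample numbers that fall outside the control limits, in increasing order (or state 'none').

none

All 12 points lie within [82.8, 95.6].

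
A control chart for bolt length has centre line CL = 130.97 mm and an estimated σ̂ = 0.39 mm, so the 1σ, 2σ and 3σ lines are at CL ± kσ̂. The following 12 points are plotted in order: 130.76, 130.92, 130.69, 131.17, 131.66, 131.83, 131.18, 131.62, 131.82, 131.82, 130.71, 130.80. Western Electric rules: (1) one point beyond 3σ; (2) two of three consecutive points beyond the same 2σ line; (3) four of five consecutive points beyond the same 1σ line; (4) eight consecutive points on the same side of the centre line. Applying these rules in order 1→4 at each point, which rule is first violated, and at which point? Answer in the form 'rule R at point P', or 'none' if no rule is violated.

Zone of each point (C = within 1σ̂, B = 1σ̂–2σ̂, A = 2σ̂–3σ̂, * = beyond 3σ̂; sign = side of CL): 1:-C, 2:-C, 3:-C, 4:+C, 5:+B, 6:+A, 7:+C, 8:+B, 9:+A, 10:+A, 11:-C, 12:-C
Rule 3 (four of five consecutive points beyond the same 1σ limit) is satisfied at point 9.

rule 3 at point 9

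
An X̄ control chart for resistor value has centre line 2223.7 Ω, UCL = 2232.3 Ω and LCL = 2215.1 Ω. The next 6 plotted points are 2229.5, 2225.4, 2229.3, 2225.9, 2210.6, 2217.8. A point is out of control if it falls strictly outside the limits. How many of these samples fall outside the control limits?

Compare each point to [2215.1, 2232.3]: sample 5 = 2210.6 < LCL.

1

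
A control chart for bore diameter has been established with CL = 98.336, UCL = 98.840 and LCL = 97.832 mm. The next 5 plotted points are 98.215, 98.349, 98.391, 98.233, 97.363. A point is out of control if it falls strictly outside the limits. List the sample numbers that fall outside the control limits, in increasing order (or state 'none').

5

Compare each point to [97.832, 98.840]: sample 5 = 97.363 < LCL.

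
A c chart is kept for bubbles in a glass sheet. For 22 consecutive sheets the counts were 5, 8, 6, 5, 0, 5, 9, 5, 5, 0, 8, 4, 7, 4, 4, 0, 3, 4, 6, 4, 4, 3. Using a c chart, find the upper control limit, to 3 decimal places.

c̄ = (5 + 8 + 6 + 5 + 0 + 5 + 9 + 5 + 5 + 0 + 8 + 4 + 7 + 4 + 4 + 0 + 3 + 4 + 6 + 4 + 4 + 3) / 22 = 99 / 22 = 4.5000
UCL = c̄ + 3√c̄ = 4.5000 + 3 × √4.5000 = 4.5000 + 3 × 2.1213 = 10.8640

10.864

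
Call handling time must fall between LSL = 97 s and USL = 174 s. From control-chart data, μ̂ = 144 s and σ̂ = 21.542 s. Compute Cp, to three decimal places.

0.596

Cp = (USL − LSL) / (6σ̂) = (174 − 97) / (6 × 21.542) = 77.0000 / 129.2520 = 0.5957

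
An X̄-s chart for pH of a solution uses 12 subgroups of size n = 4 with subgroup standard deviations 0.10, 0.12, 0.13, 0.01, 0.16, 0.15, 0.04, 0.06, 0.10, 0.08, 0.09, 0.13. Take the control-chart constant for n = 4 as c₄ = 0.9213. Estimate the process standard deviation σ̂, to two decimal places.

0.11

s̄ = (0.10 + 0.12 + 0.13 + 0.01 + 0.16 + 0.15 + 0.04 + 0.06 + 0.10 + 0.08 + 0.09 + 0.13) / 12 = 0.0975
σ̂ = s̄ / c₄ = 0.0975 / 0.9213 = 0.1058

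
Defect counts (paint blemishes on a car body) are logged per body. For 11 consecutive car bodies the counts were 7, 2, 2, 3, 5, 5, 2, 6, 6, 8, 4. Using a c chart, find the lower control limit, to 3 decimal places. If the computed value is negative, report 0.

c̄ = (7 + 2 + 2 + 3 + 5 + 5 + 2 + 6 + 6 + 8 + 4) / 11 = 50 / 11 = 4.5455
LCL = c̄ − 3√c̄ = 4.5455 − 3 × 2.1320 = -1.8506 → 0 (cannot be negative)

0.000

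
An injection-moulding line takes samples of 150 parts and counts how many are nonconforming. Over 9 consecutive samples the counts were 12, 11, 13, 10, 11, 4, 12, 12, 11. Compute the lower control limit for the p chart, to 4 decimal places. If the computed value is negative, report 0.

p̄ = Σdᵢ / (k·n) = 96 / (9 × 150) = 0.07111
LCL = p̄ − 3·√(p̄(1−p̄)/n) = 0.07111 − 3 × 0.02098 = 0.00816

0.0082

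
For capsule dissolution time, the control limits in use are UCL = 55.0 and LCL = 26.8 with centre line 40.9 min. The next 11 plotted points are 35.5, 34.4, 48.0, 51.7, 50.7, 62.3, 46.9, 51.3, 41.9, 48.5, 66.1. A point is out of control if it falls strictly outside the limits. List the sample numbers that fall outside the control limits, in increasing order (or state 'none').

Compare each point to [26.8, 55.0]: sample 6 = 62.3 > UCL; sample 11 = 66.1 > UCL.

6, 11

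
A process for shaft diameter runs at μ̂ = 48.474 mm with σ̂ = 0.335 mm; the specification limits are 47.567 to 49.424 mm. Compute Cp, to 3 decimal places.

0.924

Cp = (USL − LSL) / (6σ̂) = (49.424 − 47.567) / (6 × 0.335) = 1.8570 / 2.0100 = 0.9239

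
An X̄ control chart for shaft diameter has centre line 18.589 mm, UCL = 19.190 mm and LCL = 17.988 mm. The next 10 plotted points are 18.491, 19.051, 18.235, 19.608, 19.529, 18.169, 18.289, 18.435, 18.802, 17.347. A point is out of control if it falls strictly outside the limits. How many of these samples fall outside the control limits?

Compare each point to [17.988, 19.190]: sample 4 = 19.608 > UCL; sample 5 = 19.529 > UCL; sample 10 = 17.347 < LCL.

3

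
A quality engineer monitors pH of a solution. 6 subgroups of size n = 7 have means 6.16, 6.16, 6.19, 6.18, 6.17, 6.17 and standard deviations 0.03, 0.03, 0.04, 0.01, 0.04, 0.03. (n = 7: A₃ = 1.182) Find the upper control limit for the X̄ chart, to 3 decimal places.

X̄̄ = (6.16 + 6.16 + 6.19 + 6.18 + 6.17 + 6.17) / 6 = 6.1717
s̄ = (0.03 + 0.03 + 0.04 + 0.01 + 0.04 + 0.03) / 6 = 0.0300
UCL = X̄̄ + A₃·s̄ = 6.1717 + 1.182 × 0.0300 = 6.2071

6.207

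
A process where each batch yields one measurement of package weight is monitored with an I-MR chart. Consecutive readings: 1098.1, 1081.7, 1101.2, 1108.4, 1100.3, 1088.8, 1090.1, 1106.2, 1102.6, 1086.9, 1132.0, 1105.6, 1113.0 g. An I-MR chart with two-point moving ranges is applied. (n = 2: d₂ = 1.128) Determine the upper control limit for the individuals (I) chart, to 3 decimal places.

X̄ = (1098.1 + 1081.7 + 1101.2 + 1108.4 + 1100.3 + 1088.8 + 1090.1 + 1106.2 + 1102.6 + 1086.9 + 1132.0 + 1105.6 + 1113.0) / 13 = 1101.1462
Moving ranges: 16.4, 19.5, 7.2, 8.1, 11.5, 1.3, 16.1, 3.6, 15.7, 45.1, 26.4, 7.4; M̄R̄ = 178.3000 / 12 = 14.8583
UCL = X̄ + 3·M̄R̄/d₂ = 1101.1462 + 3 × 14.8583 / 1.128 = 1140.6630

1140.663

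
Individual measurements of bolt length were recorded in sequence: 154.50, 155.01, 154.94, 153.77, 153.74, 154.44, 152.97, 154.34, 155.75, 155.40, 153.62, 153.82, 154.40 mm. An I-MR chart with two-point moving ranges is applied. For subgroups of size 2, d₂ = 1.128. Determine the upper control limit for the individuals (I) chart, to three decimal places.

X̄ = (154.50 + 155.01 + 154.94 + 153.77 + 153.74 + 154.44 + 152.97 + 154.34 + 155.75 + 155.40 + 153.62 + 153.82 + 154.40) / 13 = 154.3615
Moving ranges: 0.51, 0.07, 1.17, 0.03, 0.70, 1.47, 1.37, 1.41, 0.35, 1.78, 0.20, 0.58; M̄R̄ = 9.6400 / 12 = 0.8033
UCL = X̄ + 3·M̄R̄/d₂ = 154.3615 + 3 × 0.8033 / 1.128 = 156.4981

156.498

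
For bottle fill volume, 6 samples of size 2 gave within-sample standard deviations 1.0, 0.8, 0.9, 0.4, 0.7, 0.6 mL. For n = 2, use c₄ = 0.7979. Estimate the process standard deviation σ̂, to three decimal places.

0.919

s̄ = (1.0 + 0.8 + 0.9 + 0.4 + 0.7 + 0.6) / 6 = 0.7333
σ̂ = s̄ / c₄ = 0.7333 / 0.7979 = 0.9191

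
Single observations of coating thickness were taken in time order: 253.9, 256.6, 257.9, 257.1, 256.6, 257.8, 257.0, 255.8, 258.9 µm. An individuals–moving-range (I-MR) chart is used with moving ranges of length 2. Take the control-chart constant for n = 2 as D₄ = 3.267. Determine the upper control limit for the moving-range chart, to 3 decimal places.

Moving ranges: 2.7, 1.3, 0.8, 0.5, 1.2, 0.8, 1.2, 3.1; M̄R̄ = 11.6000 / 8 = 1.4500
UCL_MR = D₄·M̄R̄ = 3.267 × 1.4500 = 4.7371

4.737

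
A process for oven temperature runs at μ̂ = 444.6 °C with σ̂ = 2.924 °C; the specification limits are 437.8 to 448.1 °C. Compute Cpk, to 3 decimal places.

0.399

Cpu = (USL − μ̂) / (3σ̂) = (448.1 − 444.6) / (3 × 2.924) = 0.3990; Cpl = (μ̂ − LSL) / (3σ̂) = (444.6 − 437.8) / (3 × 2.924) = 0.7752; Cpk = min(Cpu, Cpl) = 0.3990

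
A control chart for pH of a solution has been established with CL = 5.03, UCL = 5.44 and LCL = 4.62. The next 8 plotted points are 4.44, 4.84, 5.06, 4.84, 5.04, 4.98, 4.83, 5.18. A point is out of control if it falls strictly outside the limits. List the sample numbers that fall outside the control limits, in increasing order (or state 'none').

1

Compare each point to [4.62, 5.44]: sample 1 = 4.44 < LCL.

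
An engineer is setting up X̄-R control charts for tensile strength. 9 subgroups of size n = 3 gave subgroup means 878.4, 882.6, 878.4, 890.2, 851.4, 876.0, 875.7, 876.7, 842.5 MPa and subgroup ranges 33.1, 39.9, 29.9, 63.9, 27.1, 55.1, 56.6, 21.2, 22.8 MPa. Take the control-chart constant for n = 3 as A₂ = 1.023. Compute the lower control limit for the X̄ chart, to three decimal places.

X̄̄ = (878.4 + 882.6 + 878.4 + 890.2 + 851.4 + 876.0 + 875.7 + 876.7 + 842.5) / 9 = 7851.9000 / 9 = 872.4333
R̄ = (33.1 + 39.9 + 29.9 + 63.9 + 27.1 + 55.1 + 56.6 + 21.2 + 22.8) / 9 = 349.6000 / 9 = 38.8444
LCL = X̄̄ − A₂·R̄ = 872.4333 − 1.023 × 38.8444 = 832.6955

832.695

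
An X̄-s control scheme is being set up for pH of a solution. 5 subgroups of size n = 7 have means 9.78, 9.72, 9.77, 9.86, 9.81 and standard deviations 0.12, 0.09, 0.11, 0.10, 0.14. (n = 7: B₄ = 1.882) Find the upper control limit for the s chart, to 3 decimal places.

s̄ = (0.12 + 0.09 + 0.11 + 0.10 + 0.14) / 5 = 0.1120
UCL_s = B₄·s̄ = 1.882 × 0.1120 = 0.2108

0.211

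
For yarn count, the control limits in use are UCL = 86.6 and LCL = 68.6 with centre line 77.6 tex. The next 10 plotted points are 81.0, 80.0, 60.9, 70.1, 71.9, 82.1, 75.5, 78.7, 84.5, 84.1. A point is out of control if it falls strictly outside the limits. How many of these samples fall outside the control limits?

1

Compare each point to [68.6, 86.6]: sample 3 = 60.9 < LCL.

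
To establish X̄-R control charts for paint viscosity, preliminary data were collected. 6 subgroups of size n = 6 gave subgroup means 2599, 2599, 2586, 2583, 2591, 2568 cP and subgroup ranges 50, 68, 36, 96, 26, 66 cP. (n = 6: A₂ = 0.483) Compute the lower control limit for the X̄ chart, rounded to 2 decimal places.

X̄̄ = (2599 + 2599 + 2586 + 2583 + 2591 + 2568) / 6 = 15526.0000 / 6 = 2587.6667
R̄ = (50 + 68 + 36 + 96 + 26 + 66) / 6 = 342.0000 / 6 = 57.0000
LCL = X̄̄ − A₂·R̄ = 2587.6667 − 0.483 × 57.0000 = 2560.1357

2560.14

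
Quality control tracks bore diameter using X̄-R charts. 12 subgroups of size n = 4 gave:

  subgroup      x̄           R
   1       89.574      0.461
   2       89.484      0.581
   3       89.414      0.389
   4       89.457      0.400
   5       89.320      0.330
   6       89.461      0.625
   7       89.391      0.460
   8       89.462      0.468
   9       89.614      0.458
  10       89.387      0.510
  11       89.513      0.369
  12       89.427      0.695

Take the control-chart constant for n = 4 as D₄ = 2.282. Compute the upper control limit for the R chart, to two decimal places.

R̄ = (0.461 + 0.581 + 0.389 + 0.400 + 0.330 + 0.625 + 0.460 + 0.468 + 0.458 + 0.510 + 0.369 + 0.695) / 12 = 5.7460 / 12 = 0.4788
UCL_R = D₄·R̄ = 2.282 × 0.4788 = 1.0927

1.09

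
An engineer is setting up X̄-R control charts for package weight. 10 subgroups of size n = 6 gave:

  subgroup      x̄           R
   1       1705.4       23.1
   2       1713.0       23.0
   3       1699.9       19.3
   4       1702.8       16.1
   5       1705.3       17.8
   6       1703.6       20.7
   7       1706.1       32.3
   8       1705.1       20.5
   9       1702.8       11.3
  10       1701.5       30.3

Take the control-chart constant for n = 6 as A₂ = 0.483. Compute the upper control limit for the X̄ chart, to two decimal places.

1714.91

X̄̄ = (1705.4 + 1713.0 + 1699.9 + 1702.8 + 1705.3 + 1703.6 + 1706.1 + 1705.1 + 1702.8 + 1701.5) / 10 = 17045.5000 / 10 = 1704.5500
R̄ = (23.1 + 23.0 + 19.3 + 16.1 + 17.8 + 20.7 + 32.3 + 20.5 + 11.3 + 30.3) / 10 = 214.4000 / 10 = 21.4400
UCL = X̄̄ + A₂·R̄ = 1704.5500 + 0.483 × 21.4400 = 1714.9055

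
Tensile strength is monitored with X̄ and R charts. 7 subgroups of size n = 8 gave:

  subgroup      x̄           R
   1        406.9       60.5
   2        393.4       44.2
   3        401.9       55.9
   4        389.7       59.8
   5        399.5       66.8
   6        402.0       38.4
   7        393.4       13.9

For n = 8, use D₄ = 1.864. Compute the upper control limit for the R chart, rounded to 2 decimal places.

90.40

R̄ = (60.5 + 44.2 + 55.9 + 59.8 + 66.8 + 38.4 + 13.9) / 7 = 339.5000 / 7 = 48.5000
UCL_R = D₄·R̄ = 1.864 × 48.5000 = 90.4040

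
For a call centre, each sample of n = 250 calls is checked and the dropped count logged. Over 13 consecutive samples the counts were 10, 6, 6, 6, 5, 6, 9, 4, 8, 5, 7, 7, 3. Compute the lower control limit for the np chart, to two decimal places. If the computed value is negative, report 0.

p̄ = Σdᵢ / (k·n) = 82 / (13 × 250) = 0.02523
LCL = np̄ − 3·√(np̄(1−p̄)) = 6.3077 − 3 × 2.4796 = -1.1312 → 0 (negative, so LCL = 0)

0.00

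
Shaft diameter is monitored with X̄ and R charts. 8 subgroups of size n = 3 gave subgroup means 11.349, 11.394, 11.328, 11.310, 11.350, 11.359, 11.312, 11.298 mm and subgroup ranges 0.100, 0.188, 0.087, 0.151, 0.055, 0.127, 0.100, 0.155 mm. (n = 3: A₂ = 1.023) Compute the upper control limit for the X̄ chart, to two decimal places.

11.46

X̄̄ = (11.349 + 11.394 + 11.328 + 11.310 + 11.350 + 11.359 + 11.312 + 11.298) / 8 = 90.7000 / 8 = 11.3375
R̄ = (0.100 + 0.188 + 0.087 + 0.151 + 0.055 + 0.127 + 0.100 + 0.155) / 8 = 0.9630 / 8 = 0.1204
UCL = X̄̄ + A₂·R̄ = 11.3375 + 1.023 × 0.1204 = 11.4606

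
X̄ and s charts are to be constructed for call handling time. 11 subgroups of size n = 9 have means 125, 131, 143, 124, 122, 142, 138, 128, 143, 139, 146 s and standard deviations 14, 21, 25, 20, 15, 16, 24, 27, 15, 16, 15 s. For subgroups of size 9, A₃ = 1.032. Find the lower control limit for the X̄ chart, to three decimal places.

115.122

X̄̄ = (125 + 131 + 143 + 124 + 122 + 142 + 138 + 128 + 143 + 139 + 146) / 11 = 134.6364
s̄ = (14 + 21 + 25 + 20 + 15 + 16 + 24 + 27 + 15 + 16 + 15) / 11 = 18.9091
LCL = X̄̄ − A₃·s̄ = 134.6364 − 1.032 × 18.9091 = 115.1222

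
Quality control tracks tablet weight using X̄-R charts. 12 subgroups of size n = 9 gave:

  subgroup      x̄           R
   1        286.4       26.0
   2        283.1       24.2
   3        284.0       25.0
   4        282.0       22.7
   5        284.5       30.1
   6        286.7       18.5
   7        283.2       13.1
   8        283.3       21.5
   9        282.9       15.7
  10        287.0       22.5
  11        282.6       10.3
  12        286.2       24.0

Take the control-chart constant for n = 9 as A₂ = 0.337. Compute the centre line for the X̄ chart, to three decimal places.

X̄̄ = (286.4 + 283.1 + 284.0 + 282.0 + 284.5 + 286.7 + 283.2 + 283.3 + 282.9 + 287.0 + 282.6 + 286.2) / 12 = 3411.9000 / 12 = 284.3250
CL = X̄̄ = 284.3250

284.325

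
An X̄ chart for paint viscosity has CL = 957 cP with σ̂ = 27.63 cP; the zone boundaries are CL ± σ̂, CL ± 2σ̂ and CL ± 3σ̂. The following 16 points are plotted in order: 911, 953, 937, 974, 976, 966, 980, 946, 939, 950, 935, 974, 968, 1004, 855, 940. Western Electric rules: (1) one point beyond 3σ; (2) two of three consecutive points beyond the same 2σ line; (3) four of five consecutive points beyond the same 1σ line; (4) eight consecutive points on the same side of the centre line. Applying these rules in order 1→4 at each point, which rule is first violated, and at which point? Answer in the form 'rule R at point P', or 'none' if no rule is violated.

Zone of each point (C = within 1σ̂, B = 1σ̂–2σ̂, A = 2σ̂–3σ̂, * = beyond 3σ̂; sign = side of CL): 1:-B, 2:-C, 3:-C, 4:+C, 5:+C, 6:+C, 7:+C, 8:-C, 9:-C, 10:-C, 11:-C, 12:+C, 13:+C, 14:+B, 15:-*, 16:-C
Rule 1 (one point beyond the 3σ limits) is satisfied at point 15.

rule 1 at point 15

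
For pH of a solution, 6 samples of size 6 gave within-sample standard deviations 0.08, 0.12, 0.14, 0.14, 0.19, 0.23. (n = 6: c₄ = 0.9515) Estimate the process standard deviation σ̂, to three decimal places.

0.158

s̄ = (0.08 + 0.12 + 0.14 + 0.14 + 0.19 + 0.23) / 6 = 0.1500
σ̂ = s̄ / c₄ = 0.1500 / 0.9515 = 0.1576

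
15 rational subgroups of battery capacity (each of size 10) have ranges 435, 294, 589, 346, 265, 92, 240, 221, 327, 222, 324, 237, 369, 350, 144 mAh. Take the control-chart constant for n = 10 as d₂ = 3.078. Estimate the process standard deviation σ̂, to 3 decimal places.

R̄ = (435 + 294 + 589 + 346 + 265 + 92 + 240 + 221 + 327 + 222 + 324 + 237 + 369 + 350 + 144) / 15 = 297.0000
σ̂ = R̄ / d₂ = 297.0000 / 3.078 = 96.4912

96.491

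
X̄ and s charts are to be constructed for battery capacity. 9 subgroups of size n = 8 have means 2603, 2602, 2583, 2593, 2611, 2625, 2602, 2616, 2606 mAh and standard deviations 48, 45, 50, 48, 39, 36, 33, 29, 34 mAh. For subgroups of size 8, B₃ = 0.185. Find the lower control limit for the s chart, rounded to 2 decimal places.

s̄ = (48 + 45 + 50 + 48 + 39 + 36 + 33 + 29 + 34) / 9 = 40.2222
LCL_s = B₃·s̄ = 0.185 × 40.2222 = 7.4411

7.44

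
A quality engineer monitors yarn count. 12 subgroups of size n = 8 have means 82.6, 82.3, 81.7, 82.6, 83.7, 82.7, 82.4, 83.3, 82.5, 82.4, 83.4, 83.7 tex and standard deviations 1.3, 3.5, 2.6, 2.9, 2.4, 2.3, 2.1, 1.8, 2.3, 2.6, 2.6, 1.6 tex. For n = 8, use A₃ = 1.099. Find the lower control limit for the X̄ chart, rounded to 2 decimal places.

X̄̄ = (82.6 + 82.3 + 81.7 + 82.6 + 83.7 + 82.7 + 82.4 + 83.3 + 82.5 + 82.4 + 83.4 + 83.7) / 12 = 82.7750
s̄ = (1.3 + 3.5 + 2.6 + 2.9 + 2.4 + 2.3 + 2.1 + 1.8 + 2.3 + 2.6 + 2.6 + 1.6) / 12 = 2.3333
LCL = X̄̄ − A₃·s̄ = 82.7750 − 1.099 × 2.3333 = 80.2107

80.21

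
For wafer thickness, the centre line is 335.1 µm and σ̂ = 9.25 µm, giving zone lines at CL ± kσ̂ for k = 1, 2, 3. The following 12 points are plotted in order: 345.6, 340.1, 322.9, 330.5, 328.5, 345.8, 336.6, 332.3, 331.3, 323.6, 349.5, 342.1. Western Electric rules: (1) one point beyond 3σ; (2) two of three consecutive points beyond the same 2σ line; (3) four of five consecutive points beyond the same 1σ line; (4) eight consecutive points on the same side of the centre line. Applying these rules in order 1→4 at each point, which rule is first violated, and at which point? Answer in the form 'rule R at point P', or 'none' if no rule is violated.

Zone of each point (C = within 1σ̂, B = 1σ̂–2σ̂, A = 2σ̂–3σ̂, * = beyond 3σ̂; sign = side of CL): 1:+B, 2:+C, 3:-B, 4:-C, 5:-C, 6:+B, 7:+C, 8:-C, 9:-C, 10:-B, 11:+B, 12:+C
No rule fires across all 12 points.

none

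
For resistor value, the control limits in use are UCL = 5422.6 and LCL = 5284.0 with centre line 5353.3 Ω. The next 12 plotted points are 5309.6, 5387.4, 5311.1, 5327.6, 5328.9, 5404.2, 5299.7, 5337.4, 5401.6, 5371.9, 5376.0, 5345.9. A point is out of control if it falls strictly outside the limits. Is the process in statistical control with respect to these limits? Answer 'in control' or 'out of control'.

All 12 points lie within [5284.0, 5422.6].

in control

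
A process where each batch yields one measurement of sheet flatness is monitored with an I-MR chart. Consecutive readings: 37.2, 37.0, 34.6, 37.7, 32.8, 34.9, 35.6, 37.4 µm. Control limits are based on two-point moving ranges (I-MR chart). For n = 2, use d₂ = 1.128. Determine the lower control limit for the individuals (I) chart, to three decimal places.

X̄ = (37.2 + 37.0 + 34.6 + 37.7 + 32.8 + 34.9 + 35.6 + 37.4) / 8 = 35.9000
Moving ranges: 0.2, 2.4, 3.1, 4.9, 2.1, 0.7, 1.8; M̄R̄ = 15.2000 / 7 = 2.1714
LCL = X̄ − 3·M̄R̄/d₂ = 35.9000 − 3 × 2.1714 / 1.128 = 30.1249

30.125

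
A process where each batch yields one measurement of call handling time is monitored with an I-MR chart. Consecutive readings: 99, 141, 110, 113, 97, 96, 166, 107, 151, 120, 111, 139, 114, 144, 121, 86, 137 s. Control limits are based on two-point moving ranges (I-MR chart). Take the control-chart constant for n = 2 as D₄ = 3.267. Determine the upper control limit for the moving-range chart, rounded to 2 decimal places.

101.69

Moving ranges: 42, 31, 3, 16, 1, 70, 59, 44, 31, 9, 28, 25, 30, 23, 35, 51; M̄R̄ = 498.0000 / 16 = 31.1250
UCL_MR = D₄·M̄R̄ = 3.267 × 31.1250 = 101.6854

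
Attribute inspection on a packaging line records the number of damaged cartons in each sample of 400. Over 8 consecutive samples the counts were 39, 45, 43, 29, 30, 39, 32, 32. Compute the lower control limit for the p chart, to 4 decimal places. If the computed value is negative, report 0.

0.0473

p̄ = Σdᵢ / (k·n) = 289 / (8 × 400) = 0.09031
LCL = p̄ − 3·√(p̄(1−p̄)/n) = 0.09031 − 3 × 0.01433 = 0.04732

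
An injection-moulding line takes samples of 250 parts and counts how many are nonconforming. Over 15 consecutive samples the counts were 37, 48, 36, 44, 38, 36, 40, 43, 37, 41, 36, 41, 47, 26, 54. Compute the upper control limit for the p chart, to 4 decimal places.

p̄ = Σdᵢ / (k·n) = 604 / (15 × 250) = 0.16107
UCL = p̄ + 3·√(p̄(1−p̄)/n) = 0.16107 + 3 × √(0.16107×0.83893/250) = 0.16107 + 3 × 0.02325 = 0.23081

0.2308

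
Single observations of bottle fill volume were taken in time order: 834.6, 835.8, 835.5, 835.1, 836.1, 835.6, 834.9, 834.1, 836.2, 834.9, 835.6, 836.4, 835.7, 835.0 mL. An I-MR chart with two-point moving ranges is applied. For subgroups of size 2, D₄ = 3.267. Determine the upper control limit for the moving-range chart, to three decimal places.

Moving ranges: 1.2, 0.3, 0.4, 1.0, 0.5, 0.7, 0.8, 2.1, 1.3, 0.7, 0.8, 0.7, 0.7; M̄R̄ = 11.2000 / 13 = 0.8615
UCL_MR = D₄·M̄R̄ = 3.267 × 0.8615 = 2.8146

2.815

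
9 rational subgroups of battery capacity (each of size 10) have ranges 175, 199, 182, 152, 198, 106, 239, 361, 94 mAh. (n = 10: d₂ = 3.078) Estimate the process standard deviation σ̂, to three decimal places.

R̄ = (175 + 199 + 182 + 152 + 198 + 106 + 239 + 361 + 94) / 9 = 189.5556
σ̂ = R̄ / d₂ = 189.5556 / 3.078 = 61.5840

61.584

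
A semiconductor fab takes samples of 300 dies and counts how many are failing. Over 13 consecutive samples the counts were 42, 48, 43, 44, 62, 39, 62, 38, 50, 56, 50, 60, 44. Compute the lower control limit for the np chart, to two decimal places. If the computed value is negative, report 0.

29.86

p̄ = Σdᵢ / (k·n) = 638 / (13 × 300) = 0.16359
LCL = np̄ − 3·√(np̄(1−p̄)) = 49.0769 − 3 × 6.4069 = 29.8562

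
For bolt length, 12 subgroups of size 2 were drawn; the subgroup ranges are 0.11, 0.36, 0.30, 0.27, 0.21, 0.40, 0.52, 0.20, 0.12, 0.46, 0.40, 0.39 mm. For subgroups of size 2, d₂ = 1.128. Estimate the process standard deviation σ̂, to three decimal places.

R̄ = (0.11 + 0.36 + 0.30 + 0.27 + 0.21 + 0.40 + 0.52 + 0.20 + 0.12 + 0.46 + 0.40 + 0.39) / 12 = 0.3117
σ̂ = R̄ / d₂ = 0.3117 / 1.128 = 0.2763

0.276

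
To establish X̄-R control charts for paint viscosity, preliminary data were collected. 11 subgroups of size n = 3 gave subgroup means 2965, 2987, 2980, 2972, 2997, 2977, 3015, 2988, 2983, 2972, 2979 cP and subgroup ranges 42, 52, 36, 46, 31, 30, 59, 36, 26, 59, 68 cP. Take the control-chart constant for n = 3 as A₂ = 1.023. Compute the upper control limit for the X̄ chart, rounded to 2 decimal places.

3028.29

X̄̄ = (2965 + 2987 + 2980 + 2972 + 2997 + 2977 + 3015 + 2988 + 2983 + 2972 + 2979) / 11 = 32815.0000 / 11 = 2983.1818
R̄ = (42 + 52 + 36 + 46 + 31 + 30 + 59 + 36 + 26 + 59 + 68) / 11 = 485.0000 / 11 = 44.0909
UCL = X̄̄ + A₂·R̄ = 2983.1818 + 1.023 × 44.0909 = 3028.2868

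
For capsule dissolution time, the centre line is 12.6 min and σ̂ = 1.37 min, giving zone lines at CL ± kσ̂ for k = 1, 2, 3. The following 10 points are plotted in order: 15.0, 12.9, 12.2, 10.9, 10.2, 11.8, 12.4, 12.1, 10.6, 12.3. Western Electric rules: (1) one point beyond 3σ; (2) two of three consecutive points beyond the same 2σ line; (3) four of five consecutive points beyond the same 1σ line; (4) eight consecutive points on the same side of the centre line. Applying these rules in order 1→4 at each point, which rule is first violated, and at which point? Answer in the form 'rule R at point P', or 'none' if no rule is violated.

rule 4 at point 10

Zone of each point (C = within 1σ̂, B = 1σ̂–2σ̂, A = 2σ̂–3σ̂, * = beyond 3σ̂; sign = side of CL): 1:+B, 2:+C, 3:-C, 4:-B, 5:-B, 6:-C, 7:-C, 8:-C, 9:-B, 10:-C
Rule 4 (eight consecutive points on the same side of the centre line) is satisfied at point 10.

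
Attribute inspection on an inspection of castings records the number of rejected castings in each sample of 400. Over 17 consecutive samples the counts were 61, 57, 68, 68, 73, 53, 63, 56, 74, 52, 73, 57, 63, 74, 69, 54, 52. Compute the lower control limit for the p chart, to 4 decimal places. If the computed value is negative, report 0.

p̄ = Σdᵢ / (k·n) = 1067 / (17 × 400) = 0.15691
LCL = p̄ − 3·√(p̄(1−p̄)/n) = 0.15691 − 3 × 0.01819 = 0.10235

0.1024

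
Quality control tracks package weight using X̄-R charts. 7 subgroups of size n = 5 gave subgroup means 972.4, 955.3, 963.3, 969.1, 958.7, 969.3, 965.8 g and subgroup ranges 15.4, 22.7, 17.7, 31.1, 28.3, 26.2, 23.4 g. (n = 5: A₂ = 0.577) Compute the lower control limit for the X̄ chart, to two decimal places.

951.26

X̄̄ = (972.4 + 955.3 + 963.3 + 969.1 + 958.7 + 969.3 + 965.8) / 7 = 6753.9000 / 7 = 964.8429
R̄ = (15.4 + 22.7 + 17.7 + 31.1 + 28.3 + 26.2 + 23.4) / 7 = 164.8000 / 7 = 23.5429
LCL = X̄̄ − A₂·R̄ = 964.8429 − 0.577 × 23.5429 = 951.2586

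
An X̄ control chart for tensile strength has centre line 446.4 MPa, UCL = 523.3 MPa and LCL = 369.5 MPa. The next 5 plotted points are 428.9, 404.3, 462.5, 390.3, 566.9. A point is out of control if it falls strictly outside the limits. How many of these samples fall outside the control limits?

1

Compare each point to [369.5, 523.3]: sample 5 = 566.9 > UCL.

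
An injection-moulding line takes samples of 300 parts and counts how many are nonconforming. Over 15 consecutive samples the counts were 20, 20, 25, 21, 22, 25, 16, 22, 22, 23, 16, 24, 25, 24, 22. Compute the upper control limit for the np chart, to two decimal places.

35.29

p̄ = Σdᵢ / (k·n) = 327 / (15 × 300) = 0.07267
UCL = np̄ + 3·√(np̄(1−p̄)) = 21.8000 + 3 × √(21.8000×0.92733) = 21.8000 + 3 × 4.4962 = 35.2886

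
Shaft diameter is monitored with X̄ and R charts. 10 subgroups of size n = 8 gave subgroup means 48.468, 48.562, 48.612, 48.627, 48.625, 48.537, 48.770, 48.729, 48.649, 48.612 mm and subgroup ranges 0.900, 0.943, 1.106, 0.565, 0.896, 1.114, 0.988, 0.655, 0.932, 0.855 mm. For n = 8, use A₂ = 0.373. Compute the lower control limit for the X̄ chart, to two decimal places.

48.29

X̄̄ = (48.468 + 48.562 + 48.612 + 48.627 + 48.625 + 48.537 + 48.770 + 48.729 + 48.649 + 48.612) / 10 = 486.1910 / 10 = 48.6191
R̄ = (0.900 + 0.943 + 1.106 + 0.565 + 0.896 + 1.114 + 0.988 + 0.655 + 0.932 + 0.855) / 10 = 8.9540 / 10 = 0.8954
LCL = X̄̄ − A₂·R̄ = 48.6191 − 0.373 × 0.8954 = 48.2851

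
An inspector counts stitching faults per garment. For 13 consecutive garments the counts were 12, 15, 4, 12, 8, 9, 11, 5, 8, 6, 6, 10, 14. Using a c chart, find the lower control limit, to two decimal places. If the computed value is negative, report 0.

0.12

c̄ = (12 + 15 + 4 + 12 + 8 + 9 + 11 + 5 + 8 + 6 + 6 + 10 + 14) / 13 = 120 / 13 = 9.2308
LCL = c̄ − 3√c̄ = 9.2308 − 3 × 3.0382 = 0.1161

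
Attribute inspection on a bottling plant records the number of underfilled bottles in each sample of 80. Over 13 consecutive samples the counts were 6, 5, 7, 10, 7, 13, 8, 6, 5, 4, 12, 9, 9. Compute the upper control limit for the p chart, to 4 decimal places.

p̄ = Σdᵢ / (k·n) = 101 / (13 × 80) = 0.09712
UCL = p̄ + 3·√(p̄(1−p̄)/n) = 0.09712 + 3 × √(0.09712×0.90288/80) = 0.09712 + 3 × 0.03311 = 0.19644

0.1964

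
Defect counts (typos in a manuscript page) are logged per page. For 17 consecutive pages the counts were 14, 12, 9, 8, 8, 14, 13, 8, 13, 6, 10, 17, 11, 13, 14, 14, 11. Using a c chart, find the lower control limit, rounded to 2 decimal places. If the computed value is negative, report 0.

1.31

c̄ = (14 + 12 + 9 + 8 + 8 + 14 + 13 + 8 + 13 + 6 + 10 + 17 + 11 + 13 + 14 + 14 + 11) / 17 = 195 / 17 = 11.4706
LCL = c̄ − 3√c̄ = 11.4706 − 3 × 3.3868 = 1.3101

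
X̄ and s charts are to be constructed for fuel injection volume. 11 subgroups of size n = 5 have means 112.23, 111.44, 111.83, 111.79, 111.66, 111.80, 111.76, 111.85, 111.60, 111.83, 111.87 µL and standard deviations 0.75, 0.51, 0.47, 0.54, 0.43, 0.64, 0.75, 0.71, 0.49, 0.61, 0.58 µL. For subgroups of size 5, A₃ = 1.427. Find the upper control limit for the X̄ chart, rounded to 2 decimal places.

X̄̄ = (112.23 + 111.44 + 111.83 + 111.79 + 111.66 + 111.80 + 111.76 + 111.85 + 111.60 + 111.83 + 111.87) / 11 = 111.7873
s̄ = (0.75 + 0.51 + 0.47 + 0.54 + 0.43 + 0.64 + 0.75 + 0.71 + 0.49 + 0.61 + 0.58) / 11 = 0.5891
UCL = X̄̄ + A₃·s̄ = 111.7873 + 1.427 × 0.5891 = 112.6279

112.63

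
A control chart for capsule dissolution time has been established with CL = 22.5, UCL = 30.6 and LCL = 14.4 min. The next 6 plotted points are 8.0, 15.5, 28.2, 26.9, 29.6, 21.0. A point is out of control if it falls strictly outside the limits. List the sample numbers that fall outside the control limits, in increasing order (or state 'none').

1

Compare each point to [14.4, 30.6]: sample 1 = 8.0 < LCL.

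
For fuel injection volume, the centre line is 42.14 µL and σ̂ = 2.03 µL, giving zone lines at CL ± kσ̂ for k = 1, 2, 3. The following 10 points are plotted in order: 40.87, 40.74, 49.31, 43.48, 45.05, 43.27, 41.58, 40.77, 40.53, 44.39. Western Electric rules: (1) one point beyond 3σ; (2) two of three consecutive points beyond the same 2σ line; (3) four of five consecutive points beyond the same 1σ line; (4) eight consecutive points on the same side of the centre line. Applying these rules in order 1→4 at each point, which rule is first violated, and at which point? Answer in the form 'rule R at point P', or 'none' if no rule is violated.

rule 1 at point 3

Zone of each point (C = within 1σ̂, B = 1σ̂–2σ̂, A = 2σ̂–3σ̂, * = beyond 3σ̂; sign = side of CL): 1:-C, 2:-C, 3:+*, 4:+C, 5:+B, 6:+C, 7:-C, 8:-C, 9:-C, 10:+B
Rule 1 (one point beyond the 3σ limits) is satisfied at point 3.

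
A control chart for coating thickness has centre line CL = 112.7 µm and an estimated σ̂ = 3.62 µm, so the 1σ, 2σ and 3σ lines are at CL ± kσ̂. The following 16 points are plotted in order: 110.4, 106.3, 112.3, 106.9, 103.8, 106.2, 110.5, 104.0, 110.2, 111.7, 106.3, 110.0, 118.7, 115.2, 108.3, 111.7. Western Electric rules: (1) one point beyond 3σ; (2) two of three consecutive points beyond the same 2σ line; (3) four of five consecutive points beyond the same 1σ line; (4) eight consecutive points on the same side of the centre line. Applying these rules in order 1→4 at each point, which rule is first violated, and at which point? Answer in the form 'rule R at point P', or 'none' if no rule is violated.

Zone of each point (C = within 1σ̂, B = 1σ̂–2σ̂, A = 2σ̂–3σ̂, * = beyond 3σ̂; sign = side of CL): 1:-C, 2:-B, 3:-C, 4:-B, 5:-A, 6:-B, 7:-C, 8:-A, 9:-C, 10:-C, 11:-B, 12:-C, 13:+B, 14:+C, 15:-B, 16:-C
Rule 3 (four of five consecutive points beyond the same 1σ limit) is satisfied at point 6.

rule 3 at point 6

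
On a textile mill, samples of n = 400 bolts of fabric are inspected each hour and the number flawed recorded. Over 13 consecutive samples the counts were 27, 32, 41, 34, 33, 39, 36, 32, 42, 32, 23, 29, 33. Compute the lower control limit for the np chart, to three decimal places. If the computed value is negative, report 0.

16.730

p̄ = Σdᵢ / (k·n) = 433 / (13 × 400) = 0.08327
LCL = np̄ − 3·√(np̄(1−p̄)) = 33.3077 − 3 × 5.5258 = 16.7304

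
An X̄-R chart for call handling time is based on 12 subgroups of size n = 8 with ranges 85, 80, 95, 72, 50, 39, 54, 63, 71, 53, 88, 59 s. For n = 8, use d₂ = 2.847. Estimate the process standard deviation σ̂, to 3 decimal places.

R̄ = (85 + 80 + 95 + 72 + 50 + 39 + 54 + 63 + 71 + 53 + 88 + 59) / 12 = 67.4167
σ̂ = R̄ / d₂ = 67.4167 / 2.847 = 23.6799

23.680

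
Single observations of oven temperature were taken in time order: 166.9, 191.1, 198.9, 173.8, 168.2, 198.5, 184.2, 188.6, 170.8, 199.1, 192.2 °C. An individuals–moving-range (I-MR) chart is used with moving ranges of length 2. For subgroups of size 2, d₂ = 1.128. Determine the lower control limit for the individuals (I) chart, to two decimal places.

140.95

X̄ = (166.9 + 191.1 + 198.9 + 173.8 + 168.2 + 198.5 + 184.2 + 188.6 + 170.8 + 199.1 + 192.2) / 11 = 184.7545
Moving ranges: 24.2, 7.8, 25.1, 5.6, 30.3, 14.3, 4.4, 17.8, 28.3, 6.9; M̄R̄ = 164.7000 / 10 = 16.4700
LCL = X̄ − 3·M̄R̄/d₂ = 184.7545 − 3 × 16.4700 / 1.128 = 140.9514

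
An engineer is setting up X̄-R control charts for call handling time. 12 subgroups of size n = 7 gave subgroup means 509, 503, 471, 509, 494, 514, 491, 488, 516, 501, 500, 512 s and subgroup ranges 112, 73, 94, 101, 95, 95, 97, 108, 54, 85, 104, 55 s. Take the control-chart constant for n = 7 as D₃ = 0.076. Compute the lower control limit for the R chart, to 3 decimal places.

6.796

R̄ = (112 + 73 + 94 + 101 + 95 + 95 + 97 + 108 + 54 + 85 + 104 + 55) / 12 = 1073.0000 / 12 = 89.4167
LCL_R = D₃·R̄ = 0.076 × 89.4167 = 6.7957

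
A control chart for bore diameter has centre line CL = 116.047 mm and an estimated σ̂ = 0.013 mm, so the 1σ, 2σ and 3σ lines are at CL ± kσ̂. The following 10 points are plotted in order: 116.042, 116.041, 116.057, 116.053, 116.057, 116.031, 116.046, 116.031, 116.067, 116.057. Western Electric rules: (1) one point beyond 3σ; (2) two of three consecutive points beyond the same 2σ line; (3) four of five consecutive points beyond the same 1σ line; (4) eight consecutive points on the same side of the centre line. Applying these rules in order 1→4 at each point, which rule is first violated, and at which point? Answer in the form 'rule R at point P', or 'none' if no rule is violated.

none

Zone of each point (C = within 1σ̂, B = 1σ̂–2σ̂, A = 2σ̂–3σ̂, * = beyond 3σ̂; sign = side of CL): 1:-C, 2:-C, 3:+C, 4:+C, 5:+C, 6:-B, 7:-C, 8:-B, 9:+B, 10:+C
No rule fires across all 10 points.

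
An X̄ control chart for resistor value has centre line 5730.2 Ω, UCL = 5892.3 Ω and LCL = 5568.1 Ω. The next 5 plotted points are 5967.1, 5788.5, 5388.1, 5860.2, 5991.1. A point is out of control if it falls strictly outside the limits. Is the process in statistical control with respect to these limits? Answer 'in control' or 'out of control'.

Compare each point to [5568.1, 5892.3]: sample 1 = 5967.1 > UCL; sample 3 = 5388.1 < LCL; sample 5 = 5991.1 > UCL.

out of control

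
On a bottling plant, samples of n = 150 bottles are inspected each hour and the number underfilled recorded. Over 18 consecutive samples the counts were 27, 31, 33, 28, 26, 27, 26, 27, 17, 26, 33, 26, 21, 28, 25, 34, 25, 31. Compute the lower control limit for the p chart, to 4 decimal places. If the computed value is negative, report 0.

p̄ = Σdᵢ / (k·n) = 491 / (18 × 150) = 0.18185
LCL = p̄ − 3·√(p̄(1−p̄)/n) = 0.18185 − 3 × 0.03149 = 0.08737

0.0874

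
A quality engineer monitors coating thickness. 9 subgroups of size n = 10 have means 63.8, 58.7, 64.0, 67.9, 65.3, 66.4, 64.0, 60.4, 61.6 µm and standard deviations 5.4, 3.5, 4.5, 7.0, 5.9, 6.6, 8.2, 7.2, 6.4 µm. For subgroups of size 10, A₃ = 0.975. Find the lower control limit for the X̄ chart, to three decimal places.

57.641

X̄̄ = (63.8 + 58.7 + 64.0 + 67.9 + 65.3 + 66.4 + 64.0 + 60.4 + 61.6) / 9 = 63.5667
s̄ = (5.4 + 3.5 + 4.5 + 7.0 + 5.9 + 6.6 + 8.2 + 7.2 + 6.4) / 9 = 6.0778
LCL = X̄̄ − A₃·s̄ = 63.5667 − 0.975 × 6.0778 = 57.6408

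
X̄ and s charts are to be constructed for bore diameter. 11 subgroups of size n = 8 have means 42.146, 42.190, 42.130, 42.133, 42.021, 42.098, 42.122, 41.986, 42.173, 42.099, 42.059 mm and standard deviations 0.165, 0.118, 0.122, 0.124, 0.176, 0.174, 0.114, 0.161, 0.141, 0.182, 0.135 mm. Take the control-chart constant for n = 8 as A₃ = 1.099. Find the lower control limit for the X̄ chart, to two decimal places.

X̄̄ = (42.146 + 42.190 + 42.130 + 42.133 + 42.021 + 42.098 + 42.122 + 41.986 + 42.173 + 42.099 + 42.059) / 11 = 42.1052
s̄ = (0.165 + 0.118 + 0.122 + 0.124 + 0.176 + 0.174 + 0.114 + 0.161 + 0.141 + 0.182 + 0.135) / 11 = 0.1465
LCL = X̄̄ − A₃·s̄ = 42.1052 − 1.099 × 0.1465 = 41.9441

41.94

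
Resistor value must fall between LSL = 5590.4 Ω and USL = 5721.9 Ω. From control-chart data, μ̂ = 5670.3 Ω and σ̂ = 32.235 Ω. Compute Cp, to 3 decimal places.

Cp = (USL − LSL) / (6σ̂) = (5721.9 − 5590.4) / (6 × 32.235) = 131.5000 / 193.4100 = 0.6799

0.680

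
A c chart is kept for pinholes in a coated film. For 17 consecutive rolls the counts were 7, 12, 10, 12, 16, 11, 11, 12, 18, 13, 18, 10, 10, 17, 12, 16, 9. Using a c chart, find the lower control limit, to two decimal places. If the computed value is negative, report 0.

c̄ = (7 + 12 + 10 + 12 + 16 + 11 + 11 + 12 + 18 + 13 + 18 + 10 + 10 + 17 + 12 + 16 + 9) / 17 = 214 / 17 = 12.5882
LCL = c̄ − 3√c̄ = 12.5882 − 3 × 3.5480 = 1.9443

1.94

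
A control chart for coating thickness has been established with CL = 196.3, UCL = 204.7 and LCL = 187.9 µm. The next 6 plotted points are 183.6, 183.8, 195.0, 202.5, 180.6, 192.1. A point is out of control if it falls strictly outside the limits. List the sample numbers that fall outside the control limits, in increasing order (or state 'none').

1, 2, 5

Compare each point to [187.9, 204.7]: sample 1 = 183.6 < LCL; sample 2 = 183.8 < LCL; sample 5 = 180.6 < LCL.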